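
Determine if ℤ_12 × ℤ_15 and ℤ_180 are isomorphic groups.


Comparing ℤ_12 × ℤ_15 and ℤ_180:
gcd(12,15) = 3 ≠ 1. Max element order in ℤ_12×ℤ_15 is lcm(12,15) = 60 < 180, so it has no element of order 180

No, ℤ_12 × ℤ_15 ≇ ℤ_180


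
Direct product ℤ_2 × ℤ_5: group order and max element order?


|ℤ_2 × ℤ_5| = 2 × 5 = 10
Max element order = lcm(2,5) = 10
Cyclic? Yes (gcd=1)

|ℤ_2×ℤ_5| = 10, max element order = 10


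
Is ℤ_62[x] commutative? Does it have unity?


ℤ_62 has zero divisors (2·31 ≡ 0), and these lift to constant zero divisors in ℤ_62[x]; so not an integral domain
Commutative: Yes
Integral domain: No
Has unity: Yes

ℤ_62[x]: Commutative=Yes, Unity=Yes


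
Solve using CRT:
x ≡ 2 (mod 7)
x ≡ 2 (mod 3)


m₁ = 7, m₂ = 3, gcd = 1, so CRT applies. M = m₁·m₂ = 21
Let M₁ = M/m₁ = 3, M₂ = M/m₂ = 7
Find y₁ ≡ M₁⁻¹ (mod m₁): 3⁻¹ ≡ 5 (mod 7)
Find y₂ ≡ M₂⁻¹ (mod m₂): 7⁻¹ ≡ 1 (mod 3)
x = a₁·M₁·y₁ + a₂·M₂·y₂ = 2·3·5 + 2·7·1 = 44
Reduce mod 21: x ≡ 2
Check: 2 mod 7 = 2 ✓, 2 mod 3 = 2 ✓

x ≡ 2 (mod 21)


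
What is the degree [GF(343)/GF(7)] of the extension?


GF(343) = GF(7^3), so the extension degree is 3

[GF(343)/GF(7)] = 3


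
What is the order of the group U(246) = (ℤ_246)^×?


U(n) is the group of units mod n; |U(n)| = φ(n)
|U(246)| = φ(246) = 80

|U(246) = (ℤ_246)^×| = 80


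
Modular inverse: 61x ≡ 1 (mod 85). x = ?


Use the extended Euclidean algorithm to write 1 = 61·s + 85·t; then s mod 85 is the inverse.
Euclidean algorithm:
  61 = 0·85 + 61
  85 = 1·61 + 24
  61 = 2·24 + 13
  24 = 1·13 + 11
  13 = 1·11 + 2
  11 = 5·2 + 1
  2 = 2·1 + 0
gcd(61,85) = 1
Back-substitution gives: 61·(-39) + 85·(28) = 1
So 61⁻¹ ≡ -39 ≡ 46 (mod 85)
Check: 61 × 46 = 2806 ≡ 1 (mod 85) ✓

61⁻¹ ≡ 46 (mod 85)


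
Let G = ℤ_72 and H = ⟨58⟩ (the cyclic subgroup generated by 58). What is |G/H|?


|⟨58⟩| = n / gcd(58, 72) = 72 / 2 = 36
H is normal (ℤ_72 is abelian).
|G/H| = |G| / |H| = 72 / 36 = 2

|G/H| = 2


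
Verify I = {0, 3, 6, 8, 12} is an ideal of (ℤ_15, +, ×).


Check ideal conditions for I = {0, 3, 6, 8, 12} in ℤ_15:
(1) I is an additive subgroup? No
(2) For r ∈ ℤ_15 and a ∈ I: r·a ∈ I? No  [counterexample: r=2, a=8, r·a mod 15 = 1 ∉ I]

No, I is not an ideal of ℤ_15


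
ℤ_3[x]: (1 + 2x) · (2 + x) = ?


Expand and collect like terms; reduce coefficients mod 3:
x^0: 1·2 = 2 ≡ 2 (mod 3)
x^1: 1·1 + 2·2 = 5 ≡ 2 (mod 3)
x^2: 2·1 = 2 ≡ 2 (mod 3)
Result: 2 + 2x + 2x^2

f · g = 2 + 2x + 2x^2


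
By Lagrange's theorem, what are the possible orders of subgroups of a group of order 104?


Lagrange's theorem: |H| divides |G|
|G| = 104
Divisors of 104: 1, 2, 4, 8, 13, 26, 52, 104

Possible subgroup orders: {1, 2, 4, 8, 13, 26, 52, 104}


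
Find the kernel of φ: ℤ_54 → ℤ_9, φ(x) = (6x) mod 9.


Kernel = preimage of identity
ker(φ) = {x ∈ ℤ_54 : 6x ≡ 0 (mod 9)}. Since 9 | 54, φ is well-defined. The kernel is the cyclic subgroup ⟨3⟩ of ℤ_54 (order 18), i.e. {0, 3, 6, 9, 12, 15, 18, 21, 24, 27, 30, 33, 36, 39, 42, 45, 48, 51}

ker(φ) = {0, 3, 6, 9, 12, 15, 18, 21, 24, 27, 30, 33, 36, 39, 42, 45, 48, 51}


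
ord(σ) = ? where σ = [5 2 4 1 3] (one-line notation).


Cycle decomposition: (1 5 3 4)
Cycle lengths: 4
Order = lcm(4) = 4

ord(σ) = 4


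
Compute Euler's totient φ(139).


Factor n: 139 = 139
φ(n) = n · ∏(1 - 1/p) over distinct primes p | n
φ(139) = 139 · (1 - 1/139) = 138

φ(139) = 138


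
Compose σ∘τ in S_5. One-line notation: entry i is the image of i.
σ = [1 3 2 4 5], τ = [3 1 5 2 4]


σ∘τ: apply τ first, then σ
1 →τ 3 →σ 2
2 →τ 1 →σ 1
3 →τ 5 →σ 5
4 →τ 2 →σ 3
5 →τ 4 →σ 4

σ∘τ = [2 1 5 3 4]


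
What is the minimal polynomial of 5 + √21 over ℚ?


Let α = 5 + √21. Then α - 5 = √21, so (α - 5)² = 21, giving α² - 10α + 4 = 0. Degree 2 and α ∉ ℚ, so this is the minimal polynomial.

Minimal polynomial: x² - 10x + 4


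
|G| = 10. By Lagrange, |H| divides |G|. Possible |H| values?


Lagrange's theorem: |H| divides |G|
|G| = 10
Divisors of 10: 1, 2, 5, 10

Possible subgroup orders: {1, 2, 5, 10}


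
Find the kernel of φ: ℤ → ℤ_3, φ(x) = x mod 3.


Kernel = preimage of identity
ker(φ) = {x ∈ ℤ : x ≡ 0 (mod 3)} = 3ℤ = {0, ±3, ±6, ...}

ker(φ) = 3ℤ


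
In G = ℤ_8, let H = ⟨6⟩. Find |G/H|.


|⟨6⟩| = n / gcd(6, 8) = 8 / 2 = 4
H is normal (ℤ_8 is abelian).
|G/H| = |G| / |H| = 8 / 4 = 2

|G/H| = 2


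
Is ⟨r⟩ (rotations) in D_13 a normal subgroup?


H = ⟨r⟩ (rotations) in D_13
The rotation subgroup ⟨r⟩ has index 2 in D_13, so it is normal

Yes, normal subgroup


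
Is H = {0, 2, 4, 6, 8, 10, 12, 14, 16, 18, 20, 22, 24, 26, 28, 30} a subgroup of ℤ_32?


Subgroup test for H = {0, 2, 4, 6, 8, 10, 12, 14, 16, 18, 20, 22, 24, 26, 28, 30} in (ℤ_32, +):
(1) 0 ∈ H? Yes
(2) Closure: for all a,b ∈ H, (a+b) mod 32 ∈ H? Yes
(3) Inverses: for all a ∈ H, -a mod 32 ∈ H? Yes

Yes, H is a subgroup of ℤ_32


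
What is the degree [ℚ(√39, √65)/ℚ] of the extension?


[ℚ(√39,√65):ℚ] = [ℚ(√39,√65):ℚ(√39)]·[ℚ(√39):ℚ] = 2·2 = 4

[ℚ(√39, √65)/ℚ] = 4


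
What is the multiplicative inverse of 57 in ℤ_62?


Use the extended Euclidean algorithm to write 1 = 57·s + 62·t; then s mod 62 is the inverse.
Euclidean algorithm:
  57 = 0·62 + 57
  62 = 1·57 + 5
  57 = 11·5 + 2
  5 = 2·2 + 1
  2 = 2·1 + 0
gcd(57,62) = 1
Back-substitution gives: 57·(-25) + 62·(23) = 1
So 57⁻¹ ≡ -25 ≡ 37 (mod 62)
Check: 57 × 37 = 2109 ≡ 1 (mod 62) ✓

57⁻¹ ≡ 37 (mod 62)


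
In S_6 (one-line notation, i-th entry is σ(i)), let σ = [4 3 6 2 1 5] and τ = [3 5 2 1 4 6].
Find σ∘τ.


σ∘τ: apply τ first, then σ
1 →τ 3 →σ 6
2 →τ 5 →σ 1
3 →τ 2 →σ 3
4 →τ 1 →σ 4
5 →τ 4 →σ 2
6 →τ 6 →σ 5

σ∘τ = [6 1 3 4 2 5]


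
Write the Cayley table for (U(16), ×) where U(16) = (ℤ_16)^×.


Elements: {1, 3, 5, 7, 9, 11, 13, 15}
Operation: multiplication mod 16
Entry (a, b) = (a × b) mod 16

Cayley table:
   |  1 |  3 |  5 |  7 |  9 | 11 | 13 | 15
 1 |  1 |  3 |  5 |  7 |  9 | 11 | 13 | 15
 3 |  3 |  9 | 15 |  5 | 11 |  1 |  7 | 13
 5 |  5 | 15 |  9 |  3 | 13 |  7 |  1 | 11
 7 |  7 |  5 |  3 |  1 | 15 | 13 | 11 |  9
 9 |  9 | 11 | 13 | 15 |  1 |  3 |  5 |  7
11 | 11 |  1 |  7 | 13 |  3 |  9 | 15 |  5
13 | 13 |  7 |  1 | 11 |  5 | 15 |  9 |  3
15 | 15 | 13 | 11 |  9 |  7 |  5 |  3 |  1


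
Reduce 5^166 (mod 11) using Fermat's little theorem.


Fermat's little theorem: if p is prime and gcd(a,p)=1, then a^(p-1) ≡ 1 (mod p)
p = 11 is prime, gcd(5,11) = 1
Reduce exponent: 166 mod 10 = 6
So 5^166 ≡ 5^6 (mod 11)
5^6 mod 11 = 5

5^166 ≡ 5 (mod 11)


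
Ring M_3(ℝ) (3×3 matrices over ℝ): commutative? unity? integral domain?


Matrix multiplication is non-commutative for n ≥ 2; the identity matrix I is the unity; singular matrices give zero divisors, so not an integral domain
Commutative: No
Integral domain: No
Has unity: Yes

M_3(ℝ) (3×3 matrices over ℝ): Commutative=No, Unity=Yes


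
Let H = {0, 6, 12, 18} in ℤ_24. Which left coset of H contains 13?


13 + H = {13 + h (mod 24) : h ∈ H}
13+0=13, 13+6=19, 13+12=1, 13+18=7
13 + H = {1, 7, 13, 19} = 1 + H

13 + H = {1, 7, 13, 19}


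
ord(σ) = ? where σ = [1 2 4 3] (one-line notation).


Cycle decomposition: (3 4)
Cycle lengths: 2
Order = lcm(2) = 2

ord(σ) = 2


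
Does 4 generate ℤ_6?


g generates ℤ_n iff gcd(g, n) = 1
gcd(4, 6) = 2
Since gcd = 2 ≠ 1, ⟨4⟩ has order 3 < 6, so 4 is not a generator.

No, 4 does not generate ℤ_6


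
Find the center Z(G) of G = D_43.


Z(G) = {g ∈ G | gx = xg for all x ∈ G}
For odd n, Z(D_n) = {e}: no nontrivial rotation commutes with all reflections

Z(D_43) = {e}


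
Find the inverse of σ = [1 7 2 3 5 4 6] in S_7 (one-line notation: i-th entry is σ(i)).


To find σ⁻¹, swap domain and range:
σ(1) = 1 → σ⁻¹(1) = 1
σ(2) = 7 → σ⁻¹(7) = 2
σ(3) = 2 → σ⁻¹(2) = 3
σ(4) = 3 → σ⁻¹(3) = 4
σ(5) = 5 → σ⁻¹(5) = 5
σ(6) = 4 → σ⁻¹(4) = 6
σ(7) = 6 → σ⁻¹(6) = 7

σ⁻¹ = [1 3 4 6 5 7 2]


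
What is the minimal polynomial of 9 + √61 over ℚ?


Let α = 9 + √61. Then α - 9 = √61, so (α - 9)² = 61, giving α² - 18α + 20 = 0. Degree 2 and α ∉ ℚ, so this is the minimal polynomial.

Minimal polynomial: x² - 18x + 20


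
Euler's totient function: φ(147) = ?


Factor n: 147 = 3 × 7^2
φ(n) = n · ∏(1 - 1/p) over distinct primes p | n
φ(147) = 147 · (1 - 1/3) · (1 - 1/7) = 84

φ(147) = 84


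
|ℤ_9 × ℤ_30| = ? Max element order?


|ℤ_9 × ℤ_30| = 9 × 30 = 270
Max element order = lcm(9,30) = 90
Cyclic? No (gcd=3)

|ℤ_9×ℤ_30| = 270, max element order = 90


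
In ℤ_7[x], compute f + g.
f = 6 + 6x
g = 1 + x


Add coefficients mod 7:
x^0: 6 + 1 = 0 (mod 7)
x^1: 6 + 1 = 0 (mod 7)
Result: 0

f + g = 0


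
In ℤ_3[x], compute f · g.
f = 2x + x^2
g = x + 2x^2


Expand and collect like terms; reduce coefficients mod 3:
x^0: 0·0 = 0 ≡ 0 (mod 3)
x^1: 0·1 + 2·0 = 0 ≡ 0 (mod 3)
x^2: 0·2 + 2·1 + 1·0 = 2 ≡ 2 (mod 3)
x^3: 2·2 + 1·1 = 5 ≡ 2 (mod 3)
x^4: 1·2 = 2 ≡ 2 (mod 3)
Result: 2x^2 + 2x^3 + 2x^4

f · g = 2x^2 + 2x^3 + 2x^4


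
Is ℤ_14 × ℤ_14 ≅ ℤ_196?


Comparing ℤ_14 × ℤ_14 and ℤ_196:
gcd(14,14) = 14 ≠ 1. Max element order in ℤ_14×ℤ_14 is lcm(14,14) = 14 < 196, so it has no element of order 196

No, ℤ_14 × ℤ_14 ≇ ℤ_196


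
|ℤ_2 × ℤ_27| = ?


|A × B| = |A| · |B|
|ℤ_2 × ℤ_27| = 2 × 27 = 54

|ℤ_2 × ℤ_27| = 54


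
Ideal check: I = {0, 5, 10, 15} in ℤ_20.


Check ideal conditions for I = {0, 5, 10, 15} in ℤ_20:
(1) I is an additive subgroup? Yes
(2) For r ∈ ℤ_20 and a ∈ I: r·a ∈ I? Yes

Yes, I is an ideal of ℤ_20


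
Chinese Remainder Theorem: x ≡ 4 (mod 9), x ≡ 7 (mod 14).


m₁ = 9, m₂ = 14, gcd = 1, so CRT applies. M = m₁·m₂ = 126
Let M₁ = M/m₁ = 14, M₂ = M/m₂ = 9
Find y₁ ≡ M₁⁻¹ (mod m₁): 14⁻¹ ≡ 2 (mod 9)
Find y₂ ≡ M₂⁻¹ (mod m₂): 9⁻¹ ≡ 11 (mod 14)
x = a₁·M₁·y₁ + a₂·M₂·y₂ = 4·14·2 + 7·9·11 = 805
Reduce mod 126: x ≡ 49
Check: 49 mod 9 = 4 ✓, 49 mod 14 = 7 ✓

x ≡ 49 (mod 126)


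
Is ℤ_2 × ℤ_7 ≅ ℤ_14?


Comparing ℤ_2 × ℤ_7 and ℤ_14:
gcd(2,7) = 1, so ℤ_2 × ℤ_7 ≅ ℤ_14 (CRT)

Yes, ℤ_2 × ℤ_7 ≅ ℤ_14


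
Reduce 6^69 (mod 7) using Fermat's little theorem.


Fermat's little theorem: if p is prime and gcd(a,p)=1, then a^(p-1) ≡ 1 (mod p)
p = 7 is prime, gcd(6,7) = 1
Reduce exponent: 69 mod 6 = 3
So 6^69 ≡ 6^3 (mod 7)
6^3 mod 7 = 6

6^69 ≡ 6 (mod 7)


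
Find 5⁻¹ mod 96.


Use the extended Euclidean algorithm to write 1 = 5·s + 96·t; then s mod 96 is the inverse.
Euclidean algorithm:
  5 = 0·96 + 5
  96 = 19·5 + 1
  5 = 5·1 + 0
gcd(5,96) = 1
Back-substitution gives: 5·(-19) + 96·(1) = 1
So 5⁻¹ ≡ -19 ≡ 77 (mod 96)
Check: 5 × 77 = 385 ≡ 1 (mod 96) ✓

5⁻¹ ≡ 77 (mod 96)


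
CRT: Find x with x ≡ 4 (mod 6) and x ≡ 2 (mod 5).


m₁ = 6, m₂ = 5, gcd = 1, so CRT applies. M = m₁·m₂ = 30
Let M₁ = M/m₁ = 5, M₂ = M/m₂ = 6
Find y₁ ≡ M₁⁻¹ (mod m₁): 5⁻¹ ≡ 5 (mod 6)
Find y₂ ≡ M₂⁻¹ (mod m₂): 6⁻¹ ≡ 1 (mod 5)
x = a₁·M₁·y₁ + a₂·M₂·y₂ = 4·5·5 + 2·6·1 = 112
Reduce mod 30: x ≡ 22
Check: 22 mod 6 = 4 ✓, 22 mod 5 = 2 ✓

x ≡ 22 (mod 30)


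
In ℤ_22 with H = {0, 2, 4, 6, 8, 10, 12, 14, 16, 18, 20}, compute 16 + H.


16 + H = {16 + h (mod 22) : h ∈ H}
16+0=16, 16+2=18, 16+4=20, 16+6=0, 16+8=2, 16+10=4, 16+12=6, 16+14=8, 16+16=10, 16+18=12, 16+20=14
16 + H = {0, 2, 4, 6, 8, 10, 12, 14, 16, 18, 20} = 0 + H

16 + H = {0, 2, 4, 6, 8, 10, 12, 14, 16, 18, 20}


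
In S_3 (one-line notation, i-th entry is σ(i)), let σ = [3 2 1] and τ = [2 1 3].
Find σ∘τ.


σ∘τ: apply τ first, then σ
1 →τ 2 →σ 2
2 →τ 1 →σ 3
3 →τ 3 →σ 1

σ∘τ = [2 3 1]


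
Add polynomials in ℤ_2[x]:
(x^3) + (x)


Add coefficients mod 2:
x^0: 0 + 0 = 0 (mod 2)
x^1: 0 + 1 = 1 (mod 2)
x^2: 0 + 0 = 0 (mod 2)
x^3: 1 + 0 = 1 (mod 2)
Result: x + x^3

f + g = x + x^3


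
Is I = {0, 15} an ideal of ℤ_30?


Check ideal conditions for I = {0, 15} in ℤ_30:
(1) I is an additive subgroup? Yes
(2) For r ∈ ℤ_30 and a ∈ I: r·a ∈ I? Yes

Yes, I is an ideal of ℤ_30


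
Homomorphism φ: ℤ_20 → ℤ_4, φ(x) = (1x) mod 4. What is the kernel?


Kernel = preimage of identity
ker(φ) = {x ∈ ℤ_20 : 1x ≡ 0 (mod 4)}. Since 4 | 20, φ is well-defined. The kernel is the cyclic subgroup ⟨4⟩ of ℤ_20 (order 5), i.e. {0, 4, 8, 12, 16}

ker(φ) = {0, 4, 8, 12, 16}


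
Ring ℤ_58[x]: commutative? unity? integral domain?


ℤ_58 has zero divisors (2·29 ≡ 0), and these lift to constant zero divisors in ℤ_58[x]; so not an integral domain
Commutative: Yes
Integral domain: No
Has unity: Yes

ℤ_58[x]: Commutative=Yes, Unity=Yes


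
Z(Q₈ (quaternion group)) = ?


Z(G) = {g ∈ G | gx = xg for all x ∈ G}
In Q₈ = {±1, ±i, ±j, ±k}, only ±1 commute with every element

Z(Q₈ (quaternion group)) = {1, -1}


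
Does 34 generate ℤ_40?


g generates ℤ_n iff gcd(g, n) = 1
gcd(34, 40) = 2
Since gcd = 2 ≠ 1, ⟨34⟩ has order 20 < 40, so 34 is not a generator.

No, 34 does not generate ℤ_40


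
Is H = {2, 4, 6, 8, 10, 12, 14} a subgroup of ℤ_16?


Subgroup test for H = {2, 4, 6, 8, 10, 12, 14} in (ℤ_16, +):
(1) 0 ∈ H? No
(2) Closure: for all a,b ∈ H, (a+b) mod 16 ∈ H? No  [counterexample: 2 + 14 = 0 ∉ H]
(3) Inverses: for all a ∈ H, -a mod 16 ∈ H? Yes

No, H is not a subgroup of ℤ_16


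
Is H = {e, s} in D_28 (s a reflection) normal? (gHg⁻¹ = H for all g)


H = {e, s} in D_28 (s a reflection)
r·s·r⁻¹ = sr⁻² ≠ s for n ≥ 3, so {e, s} is not closed under conjugation

No, not a normal subgroup


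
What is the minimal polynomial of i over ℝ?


i satisfies x² + 1 = 0, irreducible over ℝ

Minimal polynomial: x² + 1


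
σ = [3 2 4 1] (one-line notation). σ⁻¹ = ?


To find σ⁻¹, swap domain and range:
σ(1) = 3 → σ⁻¹(3) = 1
σ(2) = 2 → σ⁻¹(2) = 2
σ(3) = 4 → σ⁻¹(4) = 3
σ(4) = 1 → σ⁻¹(1) = 4

σ⁻¹ = [4 2 1 3]


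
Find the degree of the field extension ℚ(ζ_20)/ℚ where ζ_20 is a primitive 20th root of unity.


[ℚ(ζ_n):ℚ] = deg Φ_n(x) = φ(n). Here φ(20) = 8

[ℚ(ζ_20)/ℚ where ζ_20 is a primitive 20th root of unity] = 8


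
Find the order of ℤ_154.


ℤ_n has n elements.

|ℤ_154| = 154


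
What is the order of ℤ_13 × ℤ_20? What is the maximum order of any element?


|ℤ_13 × ℤ_20| = 13 × 20 = 260
Max element order = lcm(13,20) = 260
Cyclic? Yes (gcd=1)

|ℤ_13×ℤ_20| = 260, max element order = 260


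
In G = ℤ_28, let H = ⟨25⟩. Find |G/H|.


|⟨25⟩| = n / gcd(25, 28) = 28 / 1 = 28
H is normal (ℤ_28 is abelian).
|G/H| = |G| / |H| = 28 / 28 = 1

|G/H| = 1


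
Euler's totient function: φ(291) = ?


Factor n: 291 = 3 × 97
φ(n) = n · ∏(1 - 1/p) over distinct primes p | n
φ(291) = 291 · (1 - 1/3) · (1 - 1/97) = 192

φ(291) = 192


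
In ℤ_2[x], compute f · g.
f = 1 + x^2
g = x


Expand and collect like terms; reduce coefficients mod 2:
x^0: 1·0 = 0 ≡ 0 (mod 2)
x^1: 1·1 + 0·0 = 1 ≡ 1 (mod 2)
x^2: 0·1 + 1·0 = 0 ≡ 0 (mod 2)
x^3: 1·1 = 1 ≡ 1 (mod 2)
Result: x + x^3

f · g = x + x^3


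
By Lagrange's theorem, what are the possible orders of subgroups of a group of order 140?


Lagrange's theorem: |H| divides |G|
|G| = 140
Divisors of 140: 1, 2, 4, 5, 7, 10, 14, 20, 28, 35, 70, 140

Possible subgroup orders: {1, 2, 4, 5, 7, 10, 14, 20, 28, 35, 70, 140}


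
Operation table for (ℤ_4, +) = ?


Elements: {0, 1, 2, 3}
Operation: addition mod 4
Entry (a, b) = (a + b) mod 4

Cayley table:
  | 0 | 1 | 2 | 3
0 | 0 | 1 | 2 | 3
1 | 1 | 2 | 3 | 0
2 | 2 | 3 | 0 | 1
3 | 3 | 0 | 1 | 2


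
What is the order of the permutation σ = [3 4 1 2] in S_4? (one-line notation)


Cycle decomposition: (1 3) (2 4)
Cycle lengths: 2, 2
Order = lcm(2, 2) = 2

ord(σ) = 2


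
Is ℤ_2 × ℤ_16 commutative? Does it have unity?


Direct product ring; commutative with unity (1,1); but (1,0)·(0,1) = (0,0) gives zero divisors, so not an integral domain
Commutative: Yes
Integral domain: No
Has unity: Yes

ℤ_2 × ℤ_16: Commutative=Yes, Unity=Yes


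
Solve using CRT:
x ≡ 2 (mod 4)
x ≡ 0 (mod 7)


m₁ = 4, m₂ = 7, gcd = 1, so CRT applies. M = m₁·m₂ = 28
Let M₁ = M/m₁ = 7, M₂ = M/m₂ = 4
Find y₁ ≡ M₁⁻¹ (mod m₁): 7⁻¹ ≡ 3 (mod 4)
Find y₂ ≡ M₂⁻¹ (mod m₂): 4⁻¹ ≡ 2 (mod 7)
x = a₁·M₁·y₁ + a₂·M₂·y₂ = 2·7·3 + 0·4·2 = 42
Reduce mod 28: x ≡ 14
Check: 14 mod 4 = 2 ✓, 14 mod 7 = 0 ✓

x ≡ 14 (mod 28)


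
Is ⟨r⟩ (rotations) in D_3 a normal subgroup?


H = ⟨r⟩ (rotations) in D_3
The rotation subgroup ⟨r⟩ has index 2 in D_3, so it is normal

Yes, normal subgroup


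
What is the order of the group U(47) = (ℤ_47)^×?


U(n) is the group of units mod n; |U(n)| = φ(n)
|U(47)| = φ(47) = 46

|U(47) = (ℤ_47)^×| = 46


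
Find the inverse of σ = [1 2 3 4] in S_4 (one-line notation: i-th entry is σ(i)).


To find σ⁻¹, swap domain and range:
σ(1) = 1 → σ⁻¹(1) = 1
σ(2) = 2 → σ⁻¹(2) = 2
σ(3) = 3 → σ⁻¹(3) = 3
σ(4) = 4 → σ⁻¹(4) = 4

σ⁻¹ = [1 2 3 4]


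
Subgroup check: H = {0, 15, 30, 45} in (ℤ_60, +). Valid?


Subgroup test for H = {0, 15, 30, 45} in (ℤ_60, +):
(1) 0 ∈ H? Yes
(2) Closure: for all a,b ∈ H, (a+b) mod 60 ∈ H? Yes
(3) Inverses: for all a ∈ H, -a mod 60 ∈ H? Yes

Yes, H is a subgroup of ℤ_60


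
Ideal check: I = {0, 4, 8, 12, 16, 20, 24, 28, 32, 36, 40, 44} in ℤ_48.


Check ideal conditions for I = {0, 4, 8, 12, 16, 20, 24, 28, 32, 36, 40, 44} in ℤ_48:
(1) I is an additive subgroup? Yes
(2) For r ∈ ℤ_48 and a ∈ I: r·a ∈ I? Yes

Yes, I is an ideal of ℤ_48


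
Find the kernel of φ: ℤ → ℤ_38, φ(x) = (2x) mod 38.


Kernel = preimage of identity
ker(φ) = {x ∈ ℤ : 2x ≡ 0 (mod 38)}. gcd(2,38) = 2, so 2x ≡ 0 (mod 38) ⟺ x ≡ 0 (mod 38/2 = 19). Hence ker(φ) = 19ℤ

ker(φ) = 19ℤ


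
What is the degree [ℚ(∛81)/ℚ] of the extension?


∛81 has minimal polynomial x³ - 81 (irreducible over ℚ since 81 is not a perfect cube)

[ℚ(∛81)/ℚ] = 3


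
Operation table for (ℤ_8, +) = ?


Elements: {0, 1, 2, 3, 4, 5, 6, 7}
Operation: addition mod 8
Entry (a, b) = (a + b) mod 8

Cayley table:
  | 0 | 1 | 2 | 3 | 4 | 5 | 6 | 7
0 | 0 | 1 | 2 | 3 | 4 | 5 | 6 | 7
1 | 1 | 2 | 3 | 4 | 5 | 6 | 7 | 0
2 | 2 | 3 | 4 | 5 | 6 | 7 | 0 | 1
3 | 3 | 4 | 5 | 6 | 7 | 0 | 1 | 2
4 | 4 | 5 | 6 | 7 | 0 | 1 | 2 | 3
5 | 5 | 6 | 7 | 0 | 1 | 2 | 3 | 4
6 | 6 | 7 | 0 | 1 | 2 | 3 | 4 | 5
7 | 7 | 0 | 1 | 2 | 3 | 4 | 5 | 6


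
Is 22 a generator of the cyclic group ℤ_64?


g generates ℤ_n iff gcd(g, n) = 1
gcd(22, 64) = 2
Since gcd = 2 ≠ 1, ⟨22⟩ has order 32 < 64, so 22 is not a generator.

No, 22 does not generate ℤ_64


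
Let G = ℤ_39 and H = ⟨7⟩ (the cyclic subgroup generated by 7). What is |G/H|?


|⟨7⟩| = n / gcd(7, 39) = 39 / 1 = 39
H is normal (ℤ_39 is abelian).
|G/H| = |G| / |H| = 39 / 39 = 1

|G/H| = 1


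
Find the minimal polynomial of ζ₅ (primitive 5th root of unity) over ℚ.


ζ₅ is a root of Φ₅(x) = x⁴ + x³ + x² + x + 1, irreducible over ℚ

Minimal polynomial: x⁴ + x³ + x² + x + 1


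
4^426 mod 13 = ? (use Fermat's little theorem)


Fermat's little theorem: if p is prime and gcd(a,p)=1, then a^(p-1) ≡ 1 (mod p)
p = 13 is prime, gcd(4,13) = 1
Reduce exponent: 426 mod 12 = 6
So 4^426 ≡ 4^6 (mod 13)
4^6 mod 13 = 1

4^426 ≡ 1 (mod 13)


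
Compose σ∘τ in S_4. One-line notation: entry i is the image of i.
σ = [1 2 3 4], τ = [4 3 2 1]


σ∘τ: apply τ first, then σ
1 →τ 4 →σ 4
2 →τ 3 →σ 3
3 →τ 2 →σ 2
4 →τ 1 →σ 1

σ∘τ = [4 3 2 1]


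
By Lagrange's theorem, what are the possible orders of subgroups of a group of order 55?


Lagrange's theorem: |H| divides |G|
|G| = 55
Divisors of 55: 1, 5, 11, 55

Possible subgroup orders: {1, 5, 11, 55}


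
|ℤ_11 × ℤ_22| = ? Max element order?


|ℤ_11 × ℤ_22| = 11 × 22 = 242
Max element order = lcm(11,22) = 22
Cyclic? No (gcd=11)

|ℤ_11×ℤ_22| = 242, max element order = 22


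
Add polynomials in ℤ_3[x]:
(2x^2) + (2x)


Add coefficients mod 3:
x^0: 0 + 0 = 0 (mod 3)
x^1: 0 + 2 = 2 (mod 3)
x^2: 2 + 0 = 2 (mod 3)
Result: 2x + 2x^2

f + g = 2x + 2x^2


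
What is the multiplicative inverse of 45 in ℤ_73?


Use the extended Euclidean algorithm to write 1 = 45·s + 73·t; then s mod 73 is the inverse.
Euclidean algorithm:
  45 = 0·73 + 45
  73 = 1·45 + 28
  45 = 1·28 + 17
  28 = 1·17 + 11
  17 = 1·11 + 6
  11 = 1·6 + 5
  6 = 1·5 + 1
  5 = 5·1 + 0
gcd(45,73) = 1
Back-substitution gives: 45·(13) + 73·(-8) = 1
So 45⁻¹ ≡ 13 ≡ 13 (mod 73)
Check: 45 × 13 = 585 ≡ 1 (mod 73) ✓

45⁻¹ ≡ 13 (mod 73)


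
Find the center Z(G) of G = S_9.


Z(G) = {g ∈ G | gx = xg for all x ∈ G}
S_n is non-abelian for n ≥ 3; Z(S_9) is trivial

Z(S_9) = {e}


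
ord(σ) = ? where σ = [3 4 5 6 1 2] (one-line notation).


Cycle decomposition: (1 3 5) (2 4 6)
Cycle lengths: 3, 3
Order = lcm(3, 3) = 3

ord(σ) = 3


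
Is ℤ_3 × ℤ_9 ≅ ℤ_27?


Comparing ℤ_3 × ℤ_9 and ℤ_27:
gcd(3,9) = 3 ≠ 1. Max element order in ℤ_3×ℤ_9 is lcm(3,9) = 9 < 27, so it has no element of order 27

No, ℤ_3 × ℤ_9 ≇ ℤ_27


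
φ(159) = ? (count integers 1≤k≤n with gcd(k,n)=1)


Factor n: 159 = 3 × 53
φ(n) = n · ∏(1 - 1/p) over distinct primes p | n
φ(159) = 159 · (1 - 1/3) · (1 - 1/53) = 104

φ(159) = 104


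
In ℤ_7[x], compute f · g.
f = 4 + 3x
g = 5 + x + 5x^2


Expand and collect like terms; reduce coefficients mod 7:
x^0: 4·5 = 20 ≡ 6 (mod 7)
x^1: 4·1 + 3·5 = 19 ≡ 5 (mod 7)
x^2: 4·5 + 3·1 = 23 ≡ 2 (mod 7)
x^3: 3·5 = 15 ≡ 1 (mod 7)
Result: 6 + 5x + 2x^2 + x^3

f · g = 6 + 5x + 2x^2 + x^3


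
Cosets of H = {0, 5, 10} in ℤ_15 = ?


H = {0, 5, 10}, |H| = 3
Number of cosets = |G|/|H| = 15/3 = 5
0 + H = {0, 5, 10}
1 + H = {1, 6, 11}
2 + H = {2, 7, 12}
3 + H = {3, 8, 13}
4 + H = {4, 9, 14}

Cosets: 0+H={0,5,10}; 1+H={1,6,11}; 2+H={2,7,12}; 3+H={3,8,13}; 4+H={4,9,14}


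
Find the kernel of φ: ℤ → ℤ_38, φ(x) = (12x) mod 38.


Kernel = preimage of identity
ker(φ) = {x ∈ ℤ : 12x ≡ 0 (mod 38)}. gcd(12,38) = 2, so 12x ≡ 0 (mod 38) ⟺ x ≡ 0 (mod 38/2 = 19). Hence ker(φ) = 19ℤ

ker(φ) = 19ℤ


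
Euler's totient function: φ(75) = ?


Factor n: 75 = 3 × 5^2
φ(n) = n · ∏(1 - 1/p) over distinct primes p | n
φ(75) = 75 · (1 - 1/3) · (1 - 1/5) = 40

φ(75) = 40


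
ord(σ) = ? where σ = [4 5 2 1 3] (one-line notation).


Cycle decomposition: (1 4) (2 5 3)
Cycle lengths: 2, 3
Order = lcm(2, 3) = 6

ord(σ) = 6


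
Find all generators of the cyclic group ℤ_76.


g generates ℤ_n iff gcd(g,n) = 1
Prime factors of 76: 2, 19
Generators are g ∈ {1,...,75} not divisible by any of these primes.
Generators: {1, 3, 5, 7, 9, 11, 13, 15, 17, 21, 23, 25, 27, 29, 31, 33, 35, 37, 39, 41, 43, 45, 47, 49, 51, 53, 55, 59, 61, 63, 65, 67, 69, 71, 73, 75}
Number of generators = φ(76) = 36

Generators of ℤ_76 = {1, 3, 5, 7, 9, 11, 13, 15, 17, 21, 23, 25, 27, 29, 31, 33, 35, 37, 39, 41, 43, 45, 47, 49, 51, 53, 55, 59, 61, 63, 65, 67, 69, 71, 73, 75}


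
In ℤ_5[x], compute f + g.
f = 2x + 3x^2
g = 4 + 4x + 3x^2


Add coefficients mod 5:
x^0: 0 + 4 = 4 (mod 5)
x^1: 2 + 4 = 1 (mod 5)
x^2: 3 + 3 = 1 (mod 5)
Result: 4 + x + x^2

f + g = 4 + x + x^2


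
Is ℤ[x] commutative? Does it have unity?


Polynomial ring over ℤ (an integral domain) is a commutative integral domain with unity 1
Commutative: Yes
Integral domain: Yes
Has unity: Yes

ℤ[x]: Commutative=Yes, Unity=Yes


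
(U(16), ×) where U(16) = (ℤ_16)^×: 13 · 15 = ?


Operation: multiplication mod 16
13 · 15 = (a × b) mod 16 with a = 13, b = 15

13 · 15 = 3


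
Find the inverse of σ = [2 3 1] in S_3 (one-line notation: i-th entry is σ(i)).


To find σ⁻¹, swap domain and range:
σ(1) = 2 → σ⁻¹(2) = 1
σ(2) = 3 → σ⁻¹(3) = 2
σ(3) = 1 → σ⁻¹(1) = 3

σ⁻¹ = [3 1 2]


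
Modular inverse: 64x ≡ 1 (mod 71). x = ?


Use the extended Euclidean algorithm to write 1 = 64·s + 71·t; then s mod 71 is the inverse.
Euclidean algorithm:
  64 = 0·71 + 64
  71 = 1·64 + 7
  64 = 9·7 + 1
  7 = 7·1 + 0
gcd(64,71) = 1
Back-substitution gives: 64·(10) + 71·(-9) = 1
So 64⁻¹ ≡ 10 ≡ 10 (mod 71)
Check: 64 × 10 = 640 ≡ 1 (mod 71) ✓

64⁻¹ ≡ 10 (mod 71)


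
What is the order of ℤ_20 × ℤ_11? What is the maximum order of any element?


|ℤ_20 × ℤ_11| = 20 × 11 = 220
Max element order = lcm(20,11) = 220
Cyclic? Yes (gcd=1)

|ℤ_20×ℤ_11| = 220, max element order = 220


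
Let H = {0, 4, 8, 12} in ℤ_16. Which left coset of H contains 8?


8 + H = {8 + h (mod 16) : h ∈ H}
8+0=8, 8+4=12, 8+8=0, 8+12=4
8 + H = {0, 4, 8, 12} = 0 + H

8 + H = {0, 4, 8, 12}


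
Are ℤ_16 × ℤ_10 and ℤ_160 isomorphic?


Comparing ℤ_16 × ℤ_10 and ℤ_160:
gcd(16,10) = 2 ≠ 1. Max element order in ℤ_16×ℤ_10 is lcm(16,10) = 80 < 160, so it has no element of order 160

No, ℤ_16 × ℤ_10 ≇ ℤ_160


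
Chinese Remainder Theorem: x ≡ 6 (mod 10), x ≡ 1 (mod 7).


m₁ = 10, m₂ = 7, gcd = 1, so CRT applies. M = m₁·m₂ = 70
Let M₁ = M/m₁ = 7, M₂ = M/m₂ = 10
Find y₁ ≡ M₁⁻¹ (mod m₁): 7⁻¹ ≡ 3 (mod 10)
Find y₂ ≡ M₂⁻¹ (mod m₂): 10⁻¹ ≡ 5 (mod 7)
x = a₁·M₁·y₁ + a₂·M₂·y₂ = 6·7·3 + 1·10·5 = 176
Reduce mod 70: x ≡ 36
Check: 36 mod 10 = 6 ✓, 36 mod 7 = 1 ✓

x ≡ 36 (mod 70)


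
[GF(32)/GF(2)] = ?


GF(32) = GF(2^5), so the extension degree is 5

[GF(32)/GF(2)] = 5


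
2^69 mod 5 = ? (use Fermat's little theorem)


Fermat's little theorem: if p is prime and gcd(a,p)=1, then a^(p-1) ≡ 1 (mod p)
p = 5 is prime, gcd(2,5) = 1
Reduce exponent: 69 mod 4 = 1
So 2^69 ≡ 2^1 (mod 5)
2^1 mod 5 = 2

2^69 ≡ 2 (mod 5)


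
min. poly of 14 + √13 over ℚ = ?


Let α = 14 + √13. Then α - 14 = √13, so (α - 14)² = 13, giving α² - 28α + 183 = 0. Degree 2 and α ∉ ℚ, so this is the minimal polynomial.

Minimal polynomial: x² - 28x + 183


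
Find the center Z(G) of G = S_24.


Z(G) = {g ∈ G | gx = xg for all x ∈ G}
S_n is non-abelian for n ≥ 3; Z(S_24) is trivial

Z(S_24) = {e}


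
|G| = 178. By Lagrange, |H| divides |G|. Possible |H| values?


Lagrange's theorem: |H| divides |G|
|G| = 178
Divisors of 178: 1, 2, 89, 178

Possible subgroup orders: {1, 2, 89, 178}


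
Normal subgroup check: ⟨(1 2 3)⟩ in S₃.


H = ⟨(1 2 3)⟩ in S₃
⟨(1 2 3)⟩ has order 3 and index 2 in S₃; index-2 subgroups are normal

Yes, normal subgroup


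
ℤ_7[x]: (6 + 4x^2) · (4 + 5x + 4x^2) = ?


Expand and collect like terms; reduce coefficients mod 7:
x^0: 6·4 = 24 ≡ 3 (mod 7)
x^1: 6·5 + 0·4 = 30 ≡ 2 (mod 7)
x^2: 6·4 + 0·5 + 4·4 = 40 ≡ 5 (mod 7)
x^3: 0·4 + 4·5 = 20 ≡ 6 (mod 7)
x^4: 4·4 = 16 ≡ 2 (mod 7)
Result: 3 + 2x + 5x^2 + 6x^3 + 2x^4

f · g = 3 + 2x + 5x^2 + 6x^3 + 2x^4


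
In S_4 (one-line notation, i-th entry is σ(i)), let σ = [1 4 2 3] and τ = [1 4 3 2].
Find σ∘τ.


σ∘τ: apply τ first, then σ
1 →τ 1 →σ 1
2 →τ 4 →σ 3
3 →τ 3 →σ 2
4 →τ 2 →σ 4

σ∘τ = [1 3 2 4]


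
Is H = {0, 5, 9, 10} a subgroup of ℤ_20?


Subgroup test for H = {0, 5, 9, 10} in (ℤ_20, +):
(1) 0 ∈ H? Yes
(2) Closure: for all a,b ∈ H, (a+b) mod 20 ∈ H? No  [counterexample: 5 + 9 = 14 ∉ H]
(3) Inverses: for all a ∈ H, -a mod 20 ∈ H? No

No, H is not a subgroup of ℤ_20


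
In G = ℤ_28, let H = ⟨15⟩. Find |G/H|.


|⟨15⟩| = n / gcd(15, 28) = 28 / 1 = 28
H is normal (ℤ_28 is abelian).
|G/H| = |G| / |H| = 28 / 28 = 1

|G/H| = 1


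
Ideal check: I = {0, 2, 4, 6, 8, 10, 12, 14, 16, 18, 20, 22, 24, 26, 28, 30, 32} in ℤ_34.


Check ideal conditions for I = {0, 2, 4, 6, 8, 10, 12, 14, 16, 18, 20, 22, 24, 26, 28, 30, 32} in ℤ_34:
(1) I is an additive subgroup? Yes
(2) For r ∈ ℤ_34 and a ∈ I: r·a ∈ I? Yes

Yes, I is an ideal of ℤ_34


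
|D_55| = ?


|D_n| = 2n (n rotations and n reflections)
|D_55| = 2×55 = 110

|D_55| = 110


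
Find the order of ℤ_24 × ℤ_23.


|A × B| = |A| · |B|
|ℤ_24 × ℤ_23| = 24 × 23 = 552

|ℤ_24 × ℤ_23| = 552


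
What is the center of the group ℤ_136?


Z(G) = {g ∈ G | gx = xg for all x ∈ G}
ℤ_136 is abelian, so Z(G) = G

Z(ℤ_136) = ℤ_136


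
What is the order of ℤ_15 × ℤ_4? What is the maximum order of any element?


|ℤ_15 × ℤ_4| = 15 × 4 = 60
Max element order = lcm(15,4) = 60
Cyclic? Yes (gcd=1)

|ℤ_15×ℤ_4| = 60, max element order = 60


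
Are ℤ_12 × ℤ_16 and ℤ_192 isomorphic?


Comparing ℤ_12 × ℤ_16 and ℤ_192:
gcd(12,16) = 4 ≠ 1. Max element order in ℤ_12×ℤ_16 is lcm(12,16) = 48 < 192, so it has no element of order 192

No, ℤ_12 × ℤ_16 ≇ ℤ_192


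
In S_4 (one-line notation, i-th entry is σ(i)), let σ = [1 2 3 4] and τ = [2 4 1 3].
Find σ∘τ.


σ∘τ: apply τ first, then σ
1 →τ 2 →σ 2
2 →τ 4 →σ 4
3 →τ 1 →σ 1
4 →τ 3 →σ 3

σ∘τ = [2 4 1 3]


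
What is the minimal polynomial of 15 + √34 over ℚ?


Let α = 15 + √34. Then α - 15 = √34, so (α - 15)² = 34, giving α² - 30α + 191 = 0. Degree 2 and α ∉ ℚ, so this is the minimal polynomial.

Minimal polynomial: x² - 30x + 191


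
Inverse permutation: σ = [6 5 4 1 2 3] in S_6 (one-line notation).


To find σ⁻¹, swap domain and range:
σ(1) = 6 → σ⁻¹(6) = 1
σ(2) = 5 → σ⁻¹(5) = 2
σ(3) = 4 → σ⁻¹(4) = 3
σ(4) = 1 → σ⁻¹(1) = 4
σ(5) = 2 → σ⁻¹(2) = 5
σ(6) = 3 → σ⁻¹(3) = 6

σ⁻¹ = [4 5 6 3 2 1]


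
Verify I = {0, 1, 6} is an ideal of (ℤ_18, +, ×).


Check ideal conditions for I = {0, 1, 6} in ℤ_18:
(1) I is an additive subgroup? No
(2) For r ∈ ℤ_18 and a ∈ I: r·a ∈ I? No  [counterexample: r=2, a=1, r·a mod 18 = 2 ∉ I]

No, I is not an ideal of ℤ_18


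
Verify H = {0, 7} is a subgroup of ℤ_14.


Subgroup test for H = {0, 7} in (ℤ_14, +):
(1) 0 ∈ H? Yes
(2) Closure: for all a,b ∈ H, (a+b) mod 14 ∈ H? Yes
(3) Inverses: for all a ∈ H, -a mod 14 ∈ H? Yes

Yes, H is a subgroup of ℤ_14


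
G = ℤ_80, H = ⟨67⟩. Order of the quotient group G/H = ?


|⟨67⟩| = n / gcd(67, 80) = 80 / 1 = 80
H is normal (ℤ_80 is abelian).
|G/H| = |G| / |H| = 80 / 80 = 1

|G/H| = 1


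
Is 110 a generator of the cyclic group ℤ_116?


g generates ℤ_n iff gcd(g, n) = 1
gcd(110, 116) = 2
Since gcd = 2 ≠ 1, ⟨110⟩ has order 58 < 116, so 110 is not a generator.

No, 110 does not generate ℤ_116


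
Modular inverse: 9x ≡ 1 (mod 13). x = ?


Use the extended Euclidean algorithm to write 1 = 9·s + 13·t; then s mod 13 is the inverse.
Euclidean algorithm:
  9 = 0·13 + 9
  13 = 1·9 + 4
  9 = 2·4 + 1
  4 = 4·1 + 0
gcd(9,13) = 1
Back-substitution gives: 9·(3) + 13·(-2) = 1
So 9⁻¹ ≡ 3 ≡ 3 (mod 13)
Check: 9 × 3 = 27 ≡ 1 (mod 13) ✓

9⁻¹ ≡ 3 (mod 13)


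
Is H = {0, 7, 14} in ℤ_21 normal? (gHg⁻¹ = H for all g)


H = {0, 7, 14} in ℤ_21
ℤ_21 is abelian; every subgroup of an abelian group is normal

Yes, normal subgroup


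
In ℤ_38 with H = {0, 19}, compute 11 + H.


11 + H = {11 + h (mod 38) : h ∈ H}
11+0=11, 11+19=30

11 + H = {11, 30}


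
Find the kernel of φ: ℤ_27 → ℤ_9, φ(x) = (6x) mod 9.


Kernel = preimage of identity
ker(φ) = {x ∈ ℤ_27 : 6x ≡ 0 (mod 9)}. Since 9 | 27, φ is well-defined. The kernel is the cyclic subgroup ⟨3⟩ of ℤ_27 (order 9), i.e. {0, 3, 6, 9, 12, 15, 18, 21, 24}

ker(φ) = {0, 3, 6, 9, 12, 15, 18, 21, 24}


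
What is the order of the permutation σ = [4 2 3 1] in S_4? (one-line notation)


Cycle decomposition: (1 4)
Cycle lengths: 2
Order = lcm(2) = 2

ord(σ) = 2


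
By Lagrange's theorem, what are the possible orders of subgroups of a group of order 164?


Lagrange's theorem: |H| divides |G|
|G| = 164
Divisors of 164: 1, 2, 4, 41, 82, 164

Possible subgroup orders: {1, 2, 4, 41, 82, 164}


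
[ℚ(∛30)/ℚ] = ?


∛30 has minimal polynomial x³ - 30 (irreducible over ℚ since 30 is not a perfect cube)

[ℚ(∛30)/ℚ] = 3


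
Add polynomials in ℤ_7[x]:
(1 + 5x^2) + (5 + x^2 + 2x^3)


Add coefficients mod 7:
x^0: 1 + 5 = 6 (mod 7)
x^1: 0 + 0 = 0 (mod 7)
x^2: 5 + 1 = 6 (mod 7)
x^3: 0 + 2 = 2 (mod 7)
Result: 6 + 6x^2 + 2x^3

f + g = 6 + 6x^2 + 2x^3


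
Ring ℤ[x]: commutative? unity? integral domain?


Polynomial ring over ℤ (an integral domain) is a commutative integral domain with unity 1
Commutative: Yes
Integral domain: Yes
Has unity: Yes

ℤ[x]: Commutative=Yes, Unity=Yes


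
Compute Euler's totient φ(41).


Factor n: 41 = 41
φ(n) = n · ∏(1 - 1/p) over distinct primes p | n
φ(41) = 41 · (1 - 1/41) = 40

φ(41) = 40


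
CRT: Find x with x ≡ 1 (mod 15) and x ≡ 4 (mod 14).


m₁ = 15, m₂ = 14, gcd = 1, so CRT applies. M = m₁·m₂ = 210
Let M₁ = M/m₁ = 14, M₂ = M/m₂ = 15
Find y₁ ≡ M₁⁻¹ (mod m₁): 14⁻¹ ≡ 14 (mod 15)
Find y₂ ≡ M₂⁻¹ (mod m₂): 15⁻¹ ≡ 1 (mod 14)
x = a₁·M₁·y₁ + a₂·M₂·y₂ = 1·14·14 + 4·15·1 = 256
Reduce mod 210: x ≡ 46
Check: 46 mod 15 = 1 ✓, 46 mod 14 = 4 ✓

x ≡ 46 (mod 210)


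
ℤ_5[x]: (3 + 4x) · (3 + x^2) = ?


Expand and collect like terms; reduce coefficients mod 5:
x^0: 3·3 = 9 ≡ 4 (mod 5)
x^1: 3·0 + 4·3 = 12 ≡ 2 (mod 5)
x^2: 3·1 + 4·0 = 3 ≡ 3 (mod 5)
x^3: 4·1 = 4 ≡ 4 (mod 5)
Result: 4 + 2x + 3x^2 + 4x^3

f · g = 4 + 2x + 3x^2 + 4x^3


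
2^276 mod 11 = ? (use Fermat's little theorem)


Fermat's little theorem: if p is prime and gcd(a,p)=1, then a^(p-1) ≡ 1 (mod p)
p = 11 is prime, gcd(2,11) = 1
Reduce exponent: 276 mod 10 = 6
So 2^276 ≡ 2^6 (mod 11)
2^6 mod 11 = 9

2^276 ≡ 9 (mod 11)


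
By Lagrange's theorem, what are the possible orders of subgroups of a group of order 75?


Lagrange's theorem: |H| divides |G|
|G| = 75
Divisors of 75: 1, 3, 5, 15, 25, 75

Possible subgroup orders: {1, 3, 5, 15, 25, 75}


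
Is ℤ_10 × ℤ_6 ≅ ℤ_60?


Comparing ℤ_10 × ℤ_6 and ℤ_60:
gcd(10,6) = 2 ≠ 1. Max element order in ℤ_10×ℤ_6 is lcm(10,6) = 30 < 60, so it has no element of order 60

No, ℤ_10 × ℤ_6 ≇ ℤ_60


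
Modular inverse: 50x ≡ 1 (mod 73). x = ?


Use the extended Euclidean algorithm to write 1 = 50·s + 73·t; then s mod 73 is the inverse.
Euclidean algorithm:
  50 = 0·73 + 50
  73 = 1·50 + 23
  50 = 2·23 + 4
  23 = 5·4 + 3
  4 = 1·3 + 1
  3 = 3·1 + 0
gcd(50,73) = 1
Back-substitution gives: 50·(19) + 73·(-13) = 1
So 50⁻¹ ≡ 19 ≡ 19 (mod 73)
Check: 50 × 19 = 950 ≡ 1 (mod 73) ✓

50⁻¹ ≡ 19 (mod 73)


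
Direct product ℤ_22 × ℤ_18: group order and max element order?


|ℤ_22 × ℤ_18| = 22 × 18 = 396
Max element order = lcm(22,18) = 198
Cyclic? No (gcd=2)

|ℤ_22×ℤ_18| = 396, max element order = 198


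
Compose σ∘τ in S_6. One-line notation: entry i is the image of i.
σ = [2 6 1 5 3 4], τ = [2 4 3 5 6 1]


σ∘τ: apply τ first, then σ
1 →τ 2 →σ 6
2 →τ 4 →σ 5
3 →τ 3 →σ 1
4 →τ 5 →σ 3
5 →τ 6 →σ 4
6 →τ 1 →σ 2

σ∘τ = [6 5 1 3 4 2]


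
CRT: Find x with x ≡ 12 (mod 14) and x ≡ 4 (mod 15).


m₁ = 14, m₂ = 15, gcd = 1, so CRT applies. M = m₁·m₂ = 210
Let M₁ = M/m₁ = 15, M₂ = M/m₂ = 14
Find y₁ ≡ M₁⁻¹ (mod m₁): 15⁻¹ ≡ 1 (mod 14)
Find y₂ ≡ M₂⁻¹ (mod m₂): 14⁻¹ ≡ 14 (mod 15)
x = a₁·M₁·y₁ + a₂·M₂·y₂ = 12·15·1 + 4·14·14 = 964
Reduce mod 210: x ≡ 124
Check: 124 mod 14 = 12 ✓, 124 mod 15 = 4 ✓

x ≡ 124 (mod 210)


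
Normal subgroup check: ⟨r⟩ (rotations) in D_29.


H = ⟨r⟩ (rotations) in D_29
The rotation subgroup ⟨r⟩ has index 2 in D_29, so it is normal

Yes, normal subgroup


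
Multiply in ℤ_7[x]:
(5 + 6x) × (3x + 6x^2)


Expand and collect like terms; reduce coefficients mod 7:
x^0: 5·0 = 0 ≡ 0 (mod 7)
x^1: 5·3 + 6·0 = 15 ≡ 1 (mod 7)
x^2: 5·6 + 6·3 = 48 ≡ 6 (mod 7)
x^3: 6·6 = 36 ≡ 1 (mod 7)
Result: x + 6x^2 + x^3

f · g = x + 6x^2 + x^3


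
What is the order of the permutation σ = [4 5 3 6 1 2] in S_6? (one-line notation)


Cycle decomposition: (1 4 6 2 5)
Cycle lengths: 5
Order = lcm(5) = 5

ord(σ) = 5


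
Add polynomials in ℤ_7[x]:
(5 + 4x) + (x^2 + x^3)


Add coefficients mod 7:
x^0: 5 + 0 = 5 (mod 7)
x^1: 4 + 0 = 4 (mod 7)
x^2: 0 + 1 = 1 (mod 7)
x^3: 0 + 1 = 1 (mod 7)
Result: 5 + 4x + x^2 + x^3

f + g = 5 + 4x + x^2 + x^3


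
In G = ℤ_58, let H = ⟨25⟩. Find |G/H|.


|⟨25⟩| = n / gcd(25, 58) = 58 / 1 = 58
H is normal (ℤ_58 is abelian).
|G/H| = |G| / |H| = 58 / 58 = 1

|G/H| = 1


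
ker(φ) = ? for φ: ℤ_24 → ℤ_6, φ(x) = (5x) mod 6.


Kernel = preimage of identity
ker(φ) = {x ∈ ℤ_24 : 5x ≡ 0 (mod 6)}. Since 6 | 24, φ is well-defined. The kernel is the cyclic subgroup ⟨6⟩ of ℤ_24 (order 4), i.e. {0, 6, 12, 18}

ker(φ) = {0, 6, 12, 18}


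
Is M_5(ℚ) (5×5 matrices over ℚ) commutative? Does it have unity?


Matrix multiplication is non-commutative for n ≥ 2; the identity matrix I is the unity; singular matrices give zero divisors, so not an integral domain
Commutative: No
Integral domain: No
Has unity: Yes

M_5(ℚ) (5×5 matrices over ℚ): Commutative=No, Unity=Yes


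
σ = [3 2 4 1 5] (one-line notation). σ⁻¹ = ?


To find σ⁻¹, swap domain and range:
σ(1) = 3 → σ⁻¹(3) = 1
σ(2) = 2 → σ⁻¹(2) = 2
σ(3) = 4 → σ⁻¹(4) = 3
σ(4) = 1 → σ⁻¹(1) = 4
σ(5) = 5 → σ⁻¹(5) = 5

σ⁻¹ = [4 2 1 3 5]


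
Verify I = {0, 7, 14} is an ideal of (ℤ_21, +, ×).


Check ideal conditions for I = {0, 7, 14} in ℤ_21:
(1) I is an additive subgroup? Yes
(2) For r ∈ ℤ_21 and a ∈ I: r·a ∈ I? Yes

Yes, I is an ideal of ℤ_21


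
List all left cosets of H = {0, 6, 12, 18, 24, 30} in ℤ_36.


H = {0, 6, 12, 18, 24, 30}, |H| = 6
Number of cosets = |G|/|H| = 36/6 = 6
0 + H = {0, 6, 12, 18, 24, 30}
1 + H = {1, 7, 13, 19, 25, 31}
2 + H = {2, 8, 14, 20, 26, 32}
3 + H = {3, 9, 15, 21, 27, 33}
4 + H = {4, 10, 16, 22, 28, 34}
5 + H = {5, 11, 17, 23, 29, 35}

Cosets: 0+H={0,6,12,18,24,30}; 1+H={1,7,13,19,25,31}; 2+H={2,8,14,20,26,32}; 3+H={3,9,15,21,27,33}; 4+H={4,10,16,22,28,34}; 5+H={5,11,17,23,29,35}


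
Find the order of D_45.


|D_n| = 2n (n rotations and n reflections)
|D_45| = 2×45 = 90

|D_45| = 90


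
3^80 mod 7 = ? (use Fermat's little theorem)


Fermat's little theorem: if p is prime and gcd(a,p)=1, then a^(p-1) ≡ 1 (mod p)
p = 7 is prime, gcd(3,7) = 1
Reduce exponent: 80 mod 6 = 2
So 3^80 ≡ 3^2 (mod 7)
3^2 mod 7 = 2

3^80 ≡ 2 (mod 7)
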